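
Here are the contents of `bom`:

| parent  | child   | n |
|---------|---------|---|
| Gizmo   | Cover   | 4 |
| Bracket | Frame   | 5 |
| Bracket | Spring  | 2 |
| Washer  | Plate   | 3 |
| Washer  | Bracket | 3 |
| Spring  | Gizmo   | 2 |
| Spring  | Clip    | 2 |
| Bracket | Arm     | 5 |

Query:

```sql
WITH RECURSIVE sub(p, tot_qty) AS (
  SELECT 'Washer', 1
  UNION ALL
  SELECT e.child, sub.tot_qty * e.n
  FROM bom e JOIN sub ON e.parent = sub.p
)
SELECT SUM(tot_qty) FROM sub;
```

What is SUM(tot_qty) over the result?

115

Base: (Washer, tot_qty=1).
Iteration 1: components of {Washer} -> Bracket = 1*3 = 3, Plate = 1*3 = 3.
Iteration 2: components of {Bracket,Plate} -> Arm = 3*5 = 15, Frame = 3*5 = 15, Spring = 3*2 = 6.
Iteration 3: components of {Arm,Frame,Spring} -> Clip = 6*2 = 12, Gizmo = 6*2 = 12.
Iteration 4: components of {Clip,Gizmo} -> Cover = 12*4 = 48.
Iteration 5: no further components; recursion stops.
SUM(tot_qty) = 1 + 3 + 3 + 6 + 15 + 15 + 12 + 12 + 48 = 115.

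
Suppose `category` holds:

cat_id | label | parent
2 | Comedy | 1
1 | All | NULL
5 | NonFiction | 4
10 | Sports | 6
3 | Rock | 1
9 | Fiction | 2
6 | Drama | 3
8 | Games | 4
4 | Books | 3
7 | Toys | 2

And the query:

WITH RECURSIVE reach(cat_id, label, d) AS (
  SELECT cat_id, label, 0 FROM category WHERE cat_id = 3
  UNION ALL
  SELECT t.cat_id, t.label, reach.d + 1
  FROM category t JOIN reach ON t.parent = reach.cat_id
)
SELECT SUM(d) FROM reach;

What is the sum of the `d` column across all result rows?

8

Base: cat_id=3 (Rock) at d 0.
Iteration 1: rows with parent in {3} -> Books (id 4, d 1), Drama (id 6, d 1).
Iteration 2: rows with parent in {4,6} -> NonFiction (id 5, d 2), Games (id 8, d 2), Sports (id 10, d 2).
Iteration 3: no rows with parent in {5,8,10}; recursion stops.
SUM(d) = 0 + 1 + 1 + 2 + 2 + 2 = 8.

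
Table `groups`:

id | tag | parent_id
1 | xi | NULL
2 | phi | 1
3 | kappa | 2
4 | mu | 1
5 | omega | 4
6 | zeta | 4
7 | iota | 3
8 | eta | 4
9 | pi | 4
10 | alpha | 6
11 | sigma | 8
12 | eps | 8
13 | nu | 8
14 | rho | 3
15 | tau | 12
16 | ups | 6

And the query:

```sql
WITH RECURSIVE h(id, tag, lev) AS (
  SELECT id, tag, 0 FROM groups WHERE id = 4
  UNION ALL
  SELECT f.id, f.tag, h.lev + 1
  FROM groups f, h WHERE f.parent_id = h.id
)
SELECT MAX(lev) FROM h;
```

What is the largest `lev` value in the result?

Base: id=4 (mu) at lev 0.
Iteration 1: rows with parent_id in {4} -> omega (id 5, lev 1), zeta (id 6, lev 1), eta (id 8, lev 1), pi (id 9, lev 1).
Iteration 2: rows with parent_id in {5,6,8,9} -> alpha (id 10, lev 2), sigma (id 11, lev 2), eps (id 12, lev 2), nu (id 13, lev 2), ups (id 16, lev 2).
Iteration 3: rows with parent_id in {10,11,12,13,16} -> tau (id 15, lev 3).
Iteration 4: no rows with parent_id in {15}; recursion stops.
lev values: 0, 1, 1, 1, 1, 2, 2, 2, 2, 2, 3; the maximum is 3.

3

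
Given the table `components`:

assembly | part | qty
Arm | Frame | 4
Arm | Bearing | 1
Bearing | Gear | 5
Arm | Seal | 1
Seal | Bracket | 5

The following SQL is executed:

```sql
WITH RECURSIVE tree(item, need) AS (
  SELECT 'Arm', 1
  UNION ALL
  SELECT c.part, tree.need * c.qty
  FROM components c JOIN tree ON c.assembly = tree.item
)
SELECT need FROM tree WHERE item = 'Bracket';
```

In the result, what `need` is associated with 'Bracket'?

5

Base: (Arm, need=1).
Iteration 1: components of {Arm} -> Bearing = 1*1 = 1, Frame = 1*4 = 4, Seal = 1*1 = 1.
Iteration 2: components of {Bearing,Frame,Seal} -> Bracket = 1*5 = 5, Gear = 1*5 = 5.
Iteration 3: no further components; recursion stops.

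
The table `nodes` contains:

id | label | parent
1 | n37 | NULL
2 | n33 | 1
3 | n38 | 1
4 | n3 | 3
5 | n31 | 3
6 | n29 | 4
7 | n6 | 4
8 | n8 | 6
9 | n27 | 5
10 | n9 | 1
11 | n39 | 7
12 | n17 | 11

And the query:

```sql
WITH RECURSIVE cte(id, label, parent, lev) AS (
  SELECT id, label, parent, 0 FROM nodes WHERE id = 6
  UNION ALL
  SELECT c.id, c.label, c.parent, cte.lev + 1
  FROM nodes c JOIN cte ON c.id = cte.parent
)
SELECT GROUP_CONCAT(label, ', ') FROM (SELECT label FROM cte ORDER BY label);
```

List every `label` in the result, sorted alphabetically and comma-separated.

Base: id=6 (n29), parent=4, lev 0.
Iteration 1: join on id=4 -> n3 (id 4, parent=3, lev 1).
Iteration 2: join on id=3 -> n38 (id 3, parent=1, lev 2).
Iteration 3: join on id=1 -> n37 (id 1, parent=NULL, lev 3).
Iteration 4: parent is NULL; no match; recursion stops.

n29, n3, n37, n38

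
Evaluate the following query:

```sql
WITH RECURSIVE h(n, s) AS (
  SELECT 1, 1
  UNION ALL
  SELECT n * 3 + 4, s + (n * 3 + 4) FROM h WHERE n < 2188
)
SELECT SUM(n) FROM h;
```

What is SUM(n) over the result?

9824

Base: n=1, s=1.
Iteration 1: 1 < 2188 holds -> n = 1 * 3 + 4 = 7, s = 1 + 7 = 8.
Iteration 2: 7 < 2188 holds -> n = 7 * 3 + 4 = 25, s = 8 + 25 = 33.
Iteration 3: 25 < 2188 holds -> n = 25 * 3 + 4 = 79, s = 33 + 79 = 112.
Iteration 4: 79 < 2188 holds -> n = 79 * 3 + 4 = 241, s = 112 + 241 = 353.
Iteration 5: 241 < 2188 holds -> n = 241 * 3 + 4 = 727, s = 353 + 727 = 1080.
Iteration 6: 727 < 2188 holds -> n = 727 * 3 + 4 = 2185, s = 1080 + 2185 = 3265.
Iteration 7: 2185 < 2188 holds -> n = 2185 * 3 + 4 = 6559, s = 3265 + 6559 = 9824.
Iteration 8: 6559 < 2188 fails; recursion stops.
SUM(n) = 1 + 7 + 25 + 79 + 241 + 727 + 2185 + 6559 = 9824.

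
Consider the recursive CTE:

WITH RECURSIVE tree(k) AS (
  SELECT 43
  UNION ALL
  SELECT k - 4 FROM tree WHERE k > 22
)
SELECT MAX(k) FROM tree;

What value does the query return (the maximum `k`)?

43

Base: k=43.
Iteration 1: 43 > 22 holds -> k = 43 - 4 = 39.
Iteration 2: 39 > 22 holds -> k = 39 - 4 = 35.
Iteration 3: 35 > 22 holds -> k = 35 - 4 = 31.
Iteration 4: 31 > 22 holds -> k = 31 - 4 = 27.
Iteration 5: 27 > 22 holds -> k = 27 - 4 = 23.
Iteration 6: 23 > 22 holds -> k = 23 - 4 = 19.
Iteration 7: 19 > 22 fails; recursion stops.
k values: 43, 39, 35, 31, 27, 23, 19; the maximum is 43.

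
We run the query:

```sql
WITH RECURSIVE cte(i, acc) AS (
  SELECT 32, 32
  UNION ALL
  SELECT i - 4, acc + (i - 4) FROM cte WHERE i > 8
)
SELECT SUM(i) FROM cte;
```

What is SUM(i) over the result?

Base: i=32, acc=32.
Iteration 1: 32 > 8 holds -> i = 32 - 4 = 28, acc = 32 + 28 = 60.
Iteration 2: 28 > 8 holds -> i = 28 - 4 = 24, acc = 60 + 24 = 84.
Iteration 3: 24 > 8 holds -> i = 24 - 4 = 20, acc = 84 + 20 = 104.
Iteration 4: 20 > 8 holds -> i = 20 - 4 = 16, acc = 104 + 16 = 120.
Iteration 5: 16 > 8 holds -> i = 16 - 4 = 12, acc = 120 + 12 = 132.
Iteration 6: 12 > 8 holds -> i = 12 - 4 = 8, acc = 132 + 8 = 140.
Iteration 7: 8 > 8 fails; recursion stops.
SUM(i) = 32 + 28 + 24 + 20 + 16 + 12 + 8 = 140.

140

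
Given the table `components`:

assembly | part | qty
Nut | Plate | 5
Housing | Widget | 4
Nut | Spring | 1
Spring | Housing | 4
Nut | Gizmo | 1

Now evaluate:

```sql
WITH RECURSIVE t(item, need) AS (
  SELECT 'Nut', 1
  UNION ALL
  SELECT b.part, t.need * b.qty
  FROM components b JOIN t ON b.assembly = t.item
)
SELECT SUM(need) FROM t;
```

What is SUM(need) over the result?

28

Base: (Nut, need=1).
Iteration 1: components of {Nut} -> Gizmo = 1*1 = 1, Plate = 1*5 = 5, Spring = 1*1 = 1.
Iteration 2: components of {Gizmo,Plate,Spring} -> Housing = 1*4 = 4.
Iteration 3: components of {Housing} -> Widget = 4*4 = 16.
Iteration 4: no further components; recursion stops.
SUM(need) = 1 + 1 + 5 + 1 + 4 + 16 = 28.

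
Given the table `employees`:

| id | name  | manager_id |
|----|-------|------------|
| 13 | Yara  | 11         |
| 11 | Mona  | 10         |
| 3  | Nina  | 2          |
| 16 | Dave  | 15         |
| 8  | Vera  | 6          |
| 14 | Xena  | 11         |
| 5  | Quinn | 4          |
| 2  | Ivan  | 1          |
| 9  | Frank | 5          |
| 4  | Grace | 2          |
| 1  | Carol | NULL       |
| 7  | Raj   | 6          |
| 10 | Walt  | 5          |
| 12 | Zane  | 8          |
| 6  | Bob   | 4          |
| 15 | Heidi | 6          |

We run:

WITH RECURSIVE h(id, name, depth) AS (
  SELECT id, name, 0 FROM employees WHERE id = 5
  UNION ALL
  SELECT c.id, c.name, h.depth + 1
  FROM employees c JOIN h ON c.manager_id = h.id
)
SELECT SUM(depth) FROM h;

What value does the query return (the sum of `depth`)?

Base: id=5 (Quinn) at depth 0.
Iteration 1: rows with manager_id in {5} -> Frank (id 9, depth 1), Walt (id 10, depth 1).
Iteration 2: rows with manager_id in {9,10} -> Mona (id 11, depth 2).
Iteration 3: rows with manager_id in {11} -> Yara (id 13, depth 3), Xena (id 14, depth 3).
Iteration 4: no rows with manager_id in {13,14}; recursion stops.
SUM(depth) = 0 + 1 + 1 + 2 + 3 + 3 = 10.

10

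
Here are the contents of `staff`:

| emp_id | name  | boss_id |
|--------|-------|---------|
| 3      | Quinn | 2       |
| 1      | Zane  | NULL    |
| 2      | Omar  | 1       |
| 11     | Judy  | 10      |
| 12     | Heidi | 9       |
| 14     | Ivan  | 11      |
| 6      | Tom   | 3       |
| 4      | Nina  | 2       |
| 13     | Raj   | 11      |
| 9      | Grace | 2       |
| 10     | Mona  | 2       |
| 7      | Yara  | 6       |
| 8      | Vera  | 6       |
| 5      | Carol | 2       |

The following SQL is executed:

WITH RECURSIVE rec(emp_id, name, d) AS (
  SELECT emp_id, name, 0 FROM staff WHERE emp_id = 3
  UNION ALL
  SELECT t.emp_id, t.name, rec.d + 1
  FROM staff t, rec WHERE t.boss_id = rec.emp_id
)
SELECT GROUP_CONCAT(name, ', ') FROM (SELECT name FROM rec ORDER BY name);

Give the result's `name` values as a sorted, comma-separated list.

Quinn, Tom, Vera, Yara

Base: emp_id=3 (Quinn) at d 0.
Iteration 1: rows with boss_id in {3} -> Tom (id 6, d 1).
Iteration 2: rows with boss_id in {6} -> Yara (id 7, d 2), Vera (id 8, d 2).
Iteration 3: no rows with boss_id in {7,8}; recursion stops.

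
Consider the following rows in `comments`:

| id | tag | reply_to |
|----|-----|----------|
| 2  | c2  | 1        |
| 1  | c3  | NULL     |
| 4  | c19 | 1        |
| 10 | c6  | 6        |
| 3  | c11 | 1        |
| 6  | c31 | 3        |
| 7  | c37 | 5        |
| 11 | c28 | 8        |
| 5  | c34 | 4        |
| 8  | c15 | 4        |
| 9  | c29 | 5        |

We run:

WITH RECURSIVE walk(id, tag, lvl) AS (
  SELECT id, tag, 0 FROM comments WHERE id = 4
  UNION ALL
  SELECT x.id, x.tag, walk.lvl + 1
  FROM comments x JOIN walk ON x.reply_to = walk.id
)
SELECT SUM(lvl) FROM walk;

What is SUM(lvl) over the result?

Base: id=4 (c19) at lvl 0.
Iteration 1: rows with reply_to in {4} -> c34 (id 5, lvl 1), c15 (id 8, lvl 1).
Iteration 2: rows with reply_to in {5,8} -> c37 (id 7, lvl 2), c29 (id 9, lvl 2), c28 (id 11, lvl 2).
Iteration 3: no rows with reply_to in {7,9,11}; recursion stops.
SUM(lvl) = 0 + 1 + 1 + 2 + 2 + 2 = 8.

8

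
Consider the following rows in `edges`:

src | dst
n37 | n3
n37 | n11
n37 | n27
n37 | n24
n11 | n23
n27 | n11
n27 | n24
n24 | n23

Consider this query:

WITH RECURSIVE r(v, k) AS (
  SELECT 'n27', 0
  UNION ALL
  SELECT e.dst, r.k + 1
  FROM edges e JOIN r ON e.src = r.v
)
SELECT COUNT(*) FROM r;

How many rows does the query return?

5

Base: (n27, k=0).
Iteration 1: edges from {n27} -> (n11, k=1), (n24, k=1).
Iteration 2: edges from {n11,n24} -> (n23, k=2) x2. [UNION ALL keeps all 2 new rows, including repeats]
Iteration 3: no outgoing edges from {n23}; recursion stops.
Total rows emitted: 5.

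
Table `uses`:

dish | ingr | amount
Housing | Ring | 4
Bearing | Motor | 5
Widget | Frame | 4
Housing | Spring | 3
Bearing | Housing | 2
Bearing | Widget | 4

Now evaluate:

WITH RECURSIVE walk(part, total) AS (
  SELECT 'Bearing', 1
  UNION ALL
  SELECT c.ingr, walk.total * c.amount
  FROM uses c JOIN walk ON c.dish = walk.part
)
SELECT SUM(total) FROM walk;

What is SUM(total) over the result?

42

Base: (Bearing, total=1).
Iteration 1: components of {Bearing} -> Housing = 1*2 = 2, Motor = 1*5 = 5, Widget = 1*4 = 4.
Iteration 2: components of {Housing,Motor,Widget} -> Frame = 4*4 = 16, Ring = 2*4 = 8, Spring = 2*3 = 6.
Iteration 3: no further components; recursion stops.
SUM(total) = 1 + 2 + 4 + 5 + 8 + 6 + 16 = 42.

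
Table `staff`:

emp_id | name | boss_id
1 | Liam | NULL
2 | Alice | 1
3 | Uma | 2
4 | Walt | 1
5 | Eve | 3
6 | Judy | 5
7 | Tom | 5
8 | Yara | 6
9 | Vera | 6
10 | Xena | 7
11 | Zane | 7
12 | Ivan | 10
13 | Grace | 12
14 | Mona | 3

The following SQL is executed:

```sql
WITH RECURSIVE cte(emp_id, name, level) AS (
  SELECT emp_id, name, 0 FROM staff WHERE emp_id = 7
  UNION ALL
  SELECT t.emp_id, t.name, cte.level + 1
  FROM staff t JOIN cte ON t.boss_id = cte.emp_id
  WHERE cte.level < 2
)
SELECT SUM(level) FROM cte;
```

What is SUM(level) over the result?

Base: emp_id=7 (Tom) at level 0.
Iteration 1: rows with boss_id in {7} -> Xena (id 10, level 1), Zane (id 11, level 1).
Iteration 2: rows with boss_id in {10,11} -> Ivan (id 12, level 2).
Iteration 3: level < 2 fails for all current rows; recursion stops.
SUM(level) = 0 + 1 + 1 + 2 = 4.

4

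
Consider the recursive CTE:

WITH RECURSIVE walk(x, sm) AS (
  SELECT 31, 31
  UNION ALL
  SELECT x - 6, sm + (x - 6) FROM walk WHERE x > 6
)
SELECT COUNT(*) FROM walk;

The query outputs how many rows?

6

Base: x=31, sm=31.
Iteration 1: 31 > 6 holds -> x = 31 - 6 = 25, sm = 31 + 25 = 56.
Iteration 2: 25 > 6 holds -> x = 25 - 6 = 19, sm = 56 + 19 = 75.
Iteration 3: 19 > 6 holds -> x = 19 - 6 = 13, sm = 75 + 13 = 88.
Iteration 4: 13 > 6 holds -> x = 13 - 6 = 7, sm = 88 + 7 = 95.
Iteration 5: 7 > 6 holds -> x = 7 - 6 = 1, sm = 95 + 1 = 96.
Iteration 6: 1 > 6 fails; recursion stops.
Total rows emitted: 6.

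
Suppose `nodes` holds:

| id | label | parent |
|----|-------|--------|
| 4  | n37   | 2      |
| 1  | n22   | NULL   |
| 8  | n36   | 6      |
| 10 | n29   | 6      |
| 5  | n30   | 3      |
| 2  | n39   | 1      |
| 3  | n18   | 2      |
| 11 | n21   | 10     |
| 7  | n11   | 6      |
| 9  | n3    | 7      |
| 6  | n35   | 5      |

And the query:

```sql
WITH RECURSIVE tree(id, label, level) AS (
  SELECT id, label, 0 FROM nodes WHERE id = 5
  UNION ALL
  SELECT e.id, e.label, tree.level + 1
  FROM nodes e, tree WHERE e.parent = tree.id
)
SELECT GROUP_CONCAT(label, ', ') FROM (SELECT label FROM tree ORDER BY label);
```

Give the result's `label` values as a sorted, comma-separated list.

n11, n21, n29, n3, n30, n35, n36

Base: id=5 (n30) at level 0.
Iteration 1: rows with parent in {5} -> n35 (id 6, level 1).
Iteration 2: rows with parent in {6} -> n11 (id 7, level 2), n36 (id 8, level 2), n29 (id 10, level 2).
Iteration 3: rows with parent in {7,8,10} -> n3 (id 9, level 3), n21 (id 11, level 3).
Iteration 4: no rows with parent in {9,11}; recursion stops.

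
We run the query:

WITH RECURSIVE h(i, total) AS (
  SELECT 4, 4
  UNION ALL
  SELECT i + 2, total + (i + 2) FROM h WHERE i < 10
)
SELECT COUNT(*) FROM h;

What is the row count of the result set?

Base: i=4, total=4.
Iteration 1: 4 < 10 holds -> i = 4 + 2 = 6, total = 4 + 6 = 10.
Iteration 2: 6 < 10 holds -> i = 6 + 2 = 8, total = 10 + 8 = 18.
Iteration 3: 8 < 10 holds -> i = 8 + 2 = 10, total = 18 + 10 = 28.
Iteration 4: 10 < 10 fails; recursion stops.
Total rows emitted: 4.

4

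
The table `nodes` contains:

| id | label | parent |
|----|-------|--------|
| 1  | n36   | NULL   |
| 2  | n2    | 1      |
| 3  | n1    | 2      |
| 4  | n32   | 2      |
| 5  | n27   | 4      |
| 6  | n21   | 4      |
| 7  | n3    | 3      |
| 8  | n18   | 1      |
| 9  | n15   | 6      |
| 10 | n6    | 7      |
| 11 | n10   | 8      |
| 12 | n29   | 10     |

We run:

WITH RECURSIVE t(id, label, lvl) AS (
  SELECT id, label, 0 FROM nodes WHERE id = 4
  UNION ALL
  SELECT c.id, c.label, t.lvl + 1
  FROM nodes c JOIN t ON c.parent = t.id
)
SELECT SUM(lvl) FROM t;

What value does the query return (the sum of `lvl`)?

Base: id=4 (n32) at lvl 0.
Iteration 1: rows with parent in {4} -> n27 (id 5, lvl 1), n21 (id 6, lvl 1).
Iteration 2: rows with parent in {5,6} -> n15 (id 9, lvl 2).
Iteration 3: no rows with parent in {9}; recursion stops.
SUM(lvl) = 0 + 1 + 1 + 2 = 4.

4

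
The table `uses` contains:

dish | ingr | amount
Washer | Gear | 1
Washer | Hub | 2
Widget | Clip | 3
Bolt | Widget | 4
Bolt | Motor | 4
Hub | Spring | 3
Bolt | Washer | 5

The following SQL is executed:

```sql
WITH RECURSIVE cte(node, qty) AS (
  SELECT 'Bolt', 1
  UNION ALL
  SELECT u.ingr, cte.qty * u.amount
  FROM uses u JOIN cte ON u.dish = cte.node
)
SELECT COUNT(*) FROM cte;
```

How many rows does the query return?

8

Base: (Bolt, qty=1).
Iteration 1: components of {Bolt} -> Motor = 1*4 = 4, Washer = 1*5 = 5, Widget = 1*4 = 4.
Iteration 2: components of {Motor,Washer,Widget} -> Clip = 4*3 = 12, Gear = 5*1 = 5, Hub = 5*2 = 10.
Iteration 3: components of {Clip,Gear,Hub} -> Spring = 10*3 = 30.
Iteration 4: no further components; recursion stops.
Total rows emitted: 8.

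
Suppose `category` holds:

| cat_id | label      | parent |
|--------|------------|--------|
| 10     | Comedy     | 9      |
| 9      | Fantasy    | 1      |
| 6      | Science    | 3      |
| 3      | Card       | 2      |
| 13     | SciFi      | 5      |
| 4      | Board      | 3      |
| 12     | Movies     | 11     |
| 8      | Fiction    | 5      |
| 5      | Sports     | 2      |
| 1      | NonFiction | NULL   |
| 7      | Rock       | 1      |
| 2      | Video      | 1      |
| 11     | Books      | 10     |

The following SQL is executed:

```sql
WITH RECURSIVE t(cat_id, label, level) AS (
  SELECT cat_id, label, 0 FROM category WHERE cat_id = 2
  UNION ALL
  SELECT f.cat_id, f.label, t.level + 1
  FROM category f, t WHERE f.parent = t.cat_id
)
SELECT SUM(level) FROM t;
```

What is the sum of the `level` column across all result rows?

Base: cat_id=2 (Video) at level 0.
Iteration 1: rows with parent in {2} -> Card (id 3, level 1), Sports (id 5, level 1).
Iteration 2: rows with parent in {3,5} -> Board (id 4, level 2), Science (id 6, level 2), Fiction (id 8, level 2), SciFi (id 13, level 2).
Iteration 3: no rows with parent in {4,6,8,13}; recursion stops.
SUM(level) = 0 + 1 + 1 + 2 + 2 + 2 + 2 = 10.

10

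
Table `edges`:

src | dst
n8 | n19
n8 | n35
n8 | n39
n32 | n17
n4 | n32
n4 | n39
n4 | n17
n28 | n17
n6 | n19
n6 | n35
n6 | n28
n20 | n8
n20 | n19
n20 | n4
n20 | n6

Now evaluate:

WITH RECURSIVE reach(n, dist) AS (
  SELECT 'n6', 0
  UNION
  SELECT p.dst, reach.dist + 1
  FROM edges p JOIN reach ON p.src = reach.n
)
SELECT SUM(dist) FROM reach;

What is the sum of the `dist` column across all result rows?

5

Base: (n6, dist=0).
Iteration 1: edges from {n6} -> (n19, dist=1), (n28, dist=1), (n35, dist=1).
Iteration 2: edges from {n19,n28,n35} -> (n17, dist=2).
Iteration 3: no outgoing edges from {n17}; recursion stops.
SUM(dist) = 0 + 1 + 1 + 1 + 2 = 5.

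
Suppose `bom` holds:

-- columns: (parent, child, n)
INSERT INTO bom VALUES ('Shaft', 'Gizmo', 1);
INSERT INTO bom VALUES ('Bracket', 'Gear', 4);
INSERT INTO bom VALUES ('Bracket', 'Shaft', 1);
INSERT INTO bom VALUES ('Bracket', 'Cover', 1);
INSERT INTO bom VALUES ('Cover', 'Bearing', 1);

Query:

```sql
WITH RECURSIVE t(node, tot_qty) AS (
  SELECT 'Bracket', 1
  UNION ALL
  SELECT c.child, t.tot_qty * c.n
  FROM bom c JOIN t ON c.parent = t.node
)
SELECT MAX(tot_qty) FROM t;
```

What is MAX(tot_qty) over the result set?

Base: (Bracket, tot_qty=1).
Iteration 1: components of {Bracket} -> Cover = 1*1 = 1, Gear = 1*4 = 4, Shaft = 1*1 = 1.
Iteration 2: components of {Cover,Gear,Shaft} -> Bearing = 1*1 = 1, Gizmo = 1*1 = 1.
Iteration 3: no further components; recursion stops.
tot_qty values: 1, 1, 1, 4, 1, 1; the maximum is 4.

4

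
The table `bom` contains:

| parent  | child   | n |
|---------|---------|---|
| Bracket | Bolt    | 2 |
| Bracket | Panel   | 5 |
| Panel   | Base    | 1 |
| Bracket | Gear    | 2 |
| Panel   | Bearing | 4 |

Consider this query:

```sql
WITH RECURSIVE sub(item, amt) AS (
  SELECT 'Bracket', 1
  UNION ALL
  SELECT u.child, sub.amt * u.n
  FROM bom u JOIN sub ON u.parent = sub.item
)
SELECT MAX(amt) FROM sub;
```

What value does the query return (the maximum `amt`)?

20

Base: (Bracket, amt=1).
Iteration 1: components of {Bracket} -> Bolt = 1*2 = 2, Gear = 1*2 = 2, Panel = 1*5 = 5.
Iteration 2: components of {Bolt,Gear,Panel} -> Base = 5*1 = 5, Bearing = 5*4 = 20.
Iteration 3: no further components; recursion stops.
amt values: 1, 2, 5, 2, 5, 20; the maximum is 20.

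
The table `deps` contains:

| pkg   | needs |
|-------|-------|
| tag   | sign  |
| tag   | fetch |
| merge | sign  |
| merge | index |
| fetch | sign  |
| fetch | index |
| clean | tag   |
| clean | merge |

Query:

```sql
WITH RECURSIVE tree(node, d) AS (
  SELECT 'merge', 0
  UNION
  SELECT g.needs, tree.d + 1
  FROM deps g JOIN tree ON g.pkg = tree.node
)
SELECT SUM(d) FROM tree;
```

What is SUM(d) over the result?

2

Base: (merge, d=0).
Iteration 1: edges from {merge} -> (index, d=1), (sign, d=1).
Iteration 2: no outgoing edges from {index,sign}; recursion stops.
SUM(d) = 0 + 1 + 1 = 2.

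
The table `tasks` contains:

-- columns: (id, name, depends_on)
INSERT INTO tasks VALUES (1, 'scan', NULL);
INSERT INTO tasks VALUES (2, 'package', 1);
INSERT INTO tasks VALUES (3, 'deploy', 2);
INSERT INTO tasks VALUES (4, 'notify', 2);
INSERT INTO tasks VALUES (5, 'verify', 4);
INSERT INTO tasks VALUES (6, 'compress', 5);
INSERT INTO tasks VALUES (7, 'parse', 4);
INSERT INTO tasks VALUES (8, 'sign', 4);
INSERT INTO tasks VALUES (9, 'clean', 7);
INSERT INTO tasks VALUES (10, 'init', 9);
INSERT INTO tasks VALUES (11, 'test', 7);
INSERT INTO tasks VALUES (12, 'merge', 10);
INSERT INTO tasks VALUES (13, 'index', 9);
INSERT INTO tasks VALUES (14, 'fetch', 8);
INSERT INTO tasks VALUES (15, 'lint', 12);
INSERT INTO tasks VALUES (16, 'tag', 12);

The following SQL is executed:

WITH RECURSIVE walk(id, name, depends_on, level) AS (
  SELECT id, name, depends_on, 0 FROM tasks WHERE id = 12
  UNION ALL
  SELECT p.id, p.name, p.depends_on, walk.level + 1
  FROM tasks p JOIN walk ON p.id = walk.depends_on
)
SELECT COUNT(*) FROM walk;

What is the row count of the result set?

7

Base: id=12 (merge), depends_on=10, level 0.
Iteration 1: join on id=10 -> init (id 10, depends_on=9, level 1).
Iteration 2: join on id=9 -> clean (id 9, depends_on=7, level 2).
Iteration 3: join on id=7 -> parse (id 7, depends_on=4, level 3).
Iteration 4: join on id=4 -> notify (id 4, depends_on=2, level 4).
Iteration 5: join on id=2 -> package (id 2, depends_on=1, level 5).
Iteration 6: join on id=1 -> scan (id 1, depends_on=NULL, level 6).
Iteration 7: depends_on is NULL; no match; recursion stops.
Total rows emitted: 7.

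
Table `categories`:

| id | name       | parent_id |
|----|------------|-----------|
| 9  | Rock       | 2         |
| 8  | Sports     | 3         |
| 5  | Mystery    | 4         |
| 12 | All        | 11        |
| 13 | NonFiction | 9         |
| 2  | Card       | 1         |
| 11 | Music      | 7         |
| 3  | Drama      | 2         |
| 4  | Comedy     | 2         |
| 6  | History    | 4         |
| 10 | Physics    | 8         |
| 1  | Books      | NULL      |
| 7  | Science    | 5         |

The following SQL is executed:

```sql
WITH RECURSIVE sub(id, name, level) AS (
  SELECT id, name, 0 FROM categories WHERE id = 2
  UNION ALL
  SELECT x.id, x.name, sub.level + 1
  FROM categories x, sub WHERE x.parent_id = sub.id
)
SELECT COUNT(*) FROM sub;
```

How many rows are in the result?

Base: id=2 (Card) at level 0.
Iteration 1: rows with parent_id in {2} -> Drama (id 3, level 1), Comedy (id 4, level 1), Rock (id 9, level 1).
Iteration 2: rows with parent_id in {3,4,9} -> Mystery (id 5, level 2), History (id 6, level 2), Sports (id 8, level 2), NonFiction (id 13, level 2).
Iteration 3: rows with parent_id in {5,6,8,13} -> Science (id 7, level 3), Physics (id 10, level 3).
Iteration 4: rows with parent_id in {7,10} -> Music (id 11, level 4).
Iteration 5: rows with parent_id in {11} -> All (id 12, level 5).
Iteration 6: no rows with parent_id in {12}; recursion stops.
Total rows emitted: 12.

12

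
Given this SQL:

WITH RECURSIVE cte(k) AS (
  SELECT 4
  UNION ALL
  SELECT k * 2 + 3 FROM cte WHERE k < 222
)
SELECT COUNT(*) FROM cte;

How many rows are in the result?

Base: k=4.
Iteration 1: 4 < 222 holds -> k = 4 * 2 + 3 = 11.
Iteration 2: 11 < 222 holds -> k = 11 * 2 + 3 = 25.
Iteration 3: 25 < 222 holds -> k = 25 * 2 + 3 = 53.
Iteration 4: 53 < 222 holds -> k = 53 * 2 + 3 = 109.
Iteration 5: 109 < 222 holds -> k = 109 * 2 + 3 = 221.
Iteration 6: 221 < 222 holds -> k = 221 * 2 + 3 = 445.
Iteration 7: 445 < 222 fails; recursion stops.
Total rows emitted: 7.

7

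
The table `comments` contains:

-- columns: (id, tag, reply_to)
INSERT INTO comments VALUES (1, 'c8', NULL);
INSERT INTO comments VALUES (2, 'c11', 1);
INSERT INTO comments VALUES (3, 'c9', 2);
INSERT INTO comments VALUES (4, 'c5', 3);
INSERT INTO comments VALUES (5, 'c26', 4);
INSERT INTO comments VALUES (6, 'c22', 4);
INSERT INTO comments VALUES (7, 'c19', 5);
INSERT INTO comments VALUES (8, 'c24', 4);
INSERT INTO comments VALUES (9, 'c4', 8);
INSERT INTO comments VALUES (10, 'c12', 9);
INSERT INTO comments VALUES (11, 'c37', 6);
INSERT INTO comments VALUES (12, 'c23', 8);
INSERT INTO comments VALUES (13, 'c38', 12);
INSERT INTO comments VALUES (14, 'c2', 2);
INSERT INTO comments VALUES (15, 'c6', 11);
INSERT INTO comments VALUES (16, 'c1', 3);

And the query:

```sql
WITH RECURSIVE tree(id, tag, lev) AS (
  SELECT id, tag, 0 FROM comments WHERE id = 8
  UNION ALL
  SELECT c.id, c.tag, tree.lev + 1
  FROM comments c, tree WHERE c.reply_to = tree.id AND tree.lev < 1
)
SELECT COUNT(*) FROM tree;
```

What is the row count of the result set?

3

Base: id=8 (c24) at lev 0.
Iteration 1: rows with reply_to in {8} -> c4 (id 9, lev 1), c23 (id 12, lev 1).
Iteration 2: lev < 1 fails for all current rows; recursion stops.
Total rows emitted: 3.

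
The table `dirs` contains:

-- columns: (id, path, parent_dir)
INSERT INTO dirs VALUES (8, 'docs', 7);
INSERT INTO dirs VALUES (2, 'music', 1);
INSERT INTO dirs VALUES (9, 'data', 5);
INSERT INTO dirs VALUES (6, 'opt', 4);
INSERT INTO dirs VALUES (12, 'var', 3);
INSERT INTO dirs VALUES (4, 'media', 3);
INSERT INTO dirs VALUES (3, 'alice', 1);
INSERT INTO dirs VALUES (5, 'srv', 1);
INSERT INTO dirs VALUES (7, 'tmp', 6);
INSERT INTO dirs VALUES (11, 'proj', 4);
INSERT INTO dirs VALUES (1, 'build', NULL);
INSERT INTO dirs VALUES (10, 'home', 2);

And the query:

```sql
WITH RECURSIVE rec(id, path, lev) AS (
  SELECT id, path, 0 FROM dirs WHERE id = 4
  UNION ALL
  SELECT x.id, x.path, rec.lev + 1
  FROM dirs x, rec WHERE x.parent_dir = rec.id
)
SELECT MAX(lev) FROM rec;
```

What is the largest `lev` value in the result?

3

Base: id=4 (media) at lev 0.
Iteration 1: rows with parent_dir in {4} -> opt (id 6, lev 1), proj (id 11, lev 1).
Iteration 2: rows with parent_dir in {6,11} -> tmp (id 7, lev 2).
Iteration 3: rows with parent_dir in {7} -> docs (id 8, lev 3).
Iteration 4: no rows with parent_dir in {8}; recursion stops.
lev values: 0, 1, 1, 2, 3; the maximum is 3.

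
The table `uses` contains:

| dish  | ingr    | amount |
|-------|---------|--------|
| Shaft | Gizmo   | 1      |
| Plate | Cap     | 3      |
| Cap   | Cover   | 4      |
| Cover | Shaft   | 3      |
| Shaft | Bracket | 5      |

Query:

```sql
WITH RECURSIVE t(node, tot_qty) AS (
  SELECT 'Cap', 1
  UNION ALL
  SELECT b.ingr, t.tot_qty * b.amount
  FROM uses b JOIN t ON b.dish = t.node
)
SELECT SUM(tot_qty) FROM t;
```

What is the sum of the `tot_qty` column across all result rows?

Base: (Cap, tot_qty=1).
Iteration 1: components of {Cap} -> Cover = 1*4 = 4.
Iteration 2: components of {Cover} -> Shaft = 4*3 = 12.
Iteration 3: components of {Shaft} -> Bracket = 12*5 = 60, Gizmo = 12*1 = 12.
Iteration 4: no further components; recursion stops.
SUM(tot_qty) = 1 + 4 + 12 + 12 + 60 = 89.

89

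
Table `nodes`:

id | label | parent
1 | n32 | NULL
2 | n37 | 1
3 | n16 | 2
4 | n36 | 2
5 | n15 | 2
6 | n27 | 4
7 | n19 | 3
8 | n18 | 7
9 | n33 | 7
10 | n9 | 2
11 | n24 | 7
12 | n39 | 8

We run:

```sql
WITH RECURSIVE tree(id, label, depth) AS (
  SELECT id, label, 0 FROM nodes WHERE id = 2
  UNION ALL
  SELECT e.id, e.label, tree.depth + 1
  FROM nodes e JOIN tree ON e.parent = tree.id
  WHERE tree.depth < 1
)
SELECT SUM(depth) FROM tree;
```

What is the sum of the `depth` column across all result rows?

4

Base: id=2 (n37) at depth 0.
Iteration 1: rows with parent in {2} -> n16 (id 3, depth 1), n36 (id 4, depth 1), n15 (id 5, depth 1), n9 (id 10, depth 1).
Iteration 2: depth < 1 fails for all current rows; recursion stops.
SUM(depth) = 0 + 1 + 1 + 1 + 1 = 4.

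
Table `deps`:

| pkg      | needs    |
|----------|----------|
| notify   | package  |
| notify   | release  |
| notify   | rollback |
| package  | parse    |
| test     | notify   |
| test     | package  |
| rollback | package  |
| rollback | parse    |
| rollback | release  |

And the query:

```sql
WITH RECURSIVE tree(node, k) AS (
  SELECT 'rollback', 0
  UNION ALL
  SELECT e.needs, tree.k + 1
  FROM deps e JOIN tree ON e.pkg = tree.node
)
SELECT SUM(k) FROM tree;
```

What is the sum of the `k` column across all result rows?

Base: (rollback, k=0).
Iteration 1: edges from {rollback} -> (package, k=1), (parse, k=1), (release, k=1).
Iteration 2: edges from {package,parse,release} -> (parse, k=2).
Iteration 3: no outgoing edges from {parse}; recursion stops.
SUM(k) = 0 + 1 + 1 + 1 + 2 = 5.

5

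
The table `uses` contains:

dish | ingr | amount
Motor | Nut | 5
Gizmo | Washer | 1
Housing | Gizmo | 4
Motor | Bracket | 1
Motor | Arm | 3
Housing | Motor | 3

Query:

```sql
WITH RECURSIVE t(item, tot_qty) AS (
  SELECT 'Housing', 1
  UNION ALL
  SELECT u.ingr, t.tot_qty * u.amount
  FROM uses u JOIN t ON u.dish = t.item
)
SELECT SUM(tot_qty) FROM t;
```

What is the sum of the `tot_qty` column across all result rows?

Base: (Housing, tot_qty=1).
Iteration 1: components of {Housing} -> Gizmo = 1*4 = 4, Motor = 1*3 = 3.
Iteration 2: components of {Gizmo,Motor} -> Arm = 3*3 = 9, Bracket = 3*1 = 3, Nut = 3*5 = 15, Washer = 4*1 = 4.
Iteration 3: no further components; recursion stops.
SUM(tot_qty) = 1 + 3 + 4 + 9 + 15 + 3 + 4 = 39.

39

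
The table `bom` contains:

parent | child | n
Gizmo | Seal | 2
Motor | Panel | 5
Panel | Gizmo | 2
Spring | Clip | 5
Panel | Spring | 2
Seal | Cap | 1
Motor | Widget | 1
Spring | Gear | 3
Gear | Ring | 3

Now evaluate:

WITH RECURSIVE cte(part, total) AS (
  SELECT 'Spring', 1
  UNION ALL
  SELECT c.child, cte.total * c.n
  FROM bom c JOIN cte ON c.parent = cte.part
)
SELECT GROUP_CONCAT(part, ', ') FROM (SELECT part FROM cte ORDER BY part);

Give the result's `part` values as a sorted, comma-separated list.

Clip, Gear, Ring, Spring

Base: (Spring, total=1).
Iteration 1: components of {Spring} -> Clip = 1*5 = 5, Gear = 1*3 = 3.
Iteration 2: components of {Clip,Gear} -> Ring = 3*3 = 9.
Iteration 3: no further components; recursion stops.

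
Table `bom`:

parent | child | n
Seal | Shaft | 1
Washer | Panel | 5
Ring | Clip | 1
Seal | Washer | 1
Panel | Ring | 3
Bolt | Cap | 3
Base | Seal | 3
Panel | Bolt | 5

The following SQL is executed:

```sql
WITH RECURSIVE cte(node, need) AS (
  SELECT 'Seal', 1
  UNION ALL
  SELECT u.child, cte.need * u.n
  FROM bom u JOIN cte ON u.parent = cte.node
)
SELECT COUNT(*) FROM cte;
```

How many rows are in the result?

Base: (Seal, need=1).
Iteration 1: components of {Seal} -> Shaft = 1*1 = 1, Washer = 1*1 = 1.
Iteration 2: components of {Shaft,Washer} -> Panel = 1*5 = 5.
Iteration 3: components of {Panel} -> Bolt = 5*5 = 25, Ring = 5*3 = 15.
Iteration 4: components of {Bolt,Ring} -> Cap = 25*3 = 75, Clip = 15*1 = 15.
Iteration 5: no further components; recursion stops.
Total rows emitted: 8.

8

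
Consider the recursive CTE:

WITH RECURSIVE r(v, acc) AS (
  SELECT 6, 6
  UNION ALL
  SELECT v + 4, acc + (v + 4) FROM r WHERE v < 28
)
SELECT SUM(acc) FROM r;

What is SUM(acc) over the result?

392

Base: v=6, acc=6.
Iteration 1: 6 < 28 holds -> v = 6 + 4 = 10, acc = 6 + 10 = 16.
Iteration 2: 10 < 28 holds -> v = 10 + 4 = 14, acc = 16 + 14 = 30.
Iteration 3: 14 < 28 holds -> v = 14 + 4 = 18, acc = 30 + 18 = 48.
Iteration 4: 18 < 28 holds -> v = 18 + 4 = 22, acc = 48 + 22 = 70.
Iteration 5: 22 < 28 holds -> v = 22 + 4 = 26, acc = 70 + 26 = 96.
Iteration 6: 26 < 28 holds -> v = 26 + 4 = 30, acc = 96 + 30 = 126.
Iteration 7: 30 < 28 fails; recursion stops.
SUM(acc) = 6 + 16 + 30 + 48 + 70 + 96 + 126 = 392.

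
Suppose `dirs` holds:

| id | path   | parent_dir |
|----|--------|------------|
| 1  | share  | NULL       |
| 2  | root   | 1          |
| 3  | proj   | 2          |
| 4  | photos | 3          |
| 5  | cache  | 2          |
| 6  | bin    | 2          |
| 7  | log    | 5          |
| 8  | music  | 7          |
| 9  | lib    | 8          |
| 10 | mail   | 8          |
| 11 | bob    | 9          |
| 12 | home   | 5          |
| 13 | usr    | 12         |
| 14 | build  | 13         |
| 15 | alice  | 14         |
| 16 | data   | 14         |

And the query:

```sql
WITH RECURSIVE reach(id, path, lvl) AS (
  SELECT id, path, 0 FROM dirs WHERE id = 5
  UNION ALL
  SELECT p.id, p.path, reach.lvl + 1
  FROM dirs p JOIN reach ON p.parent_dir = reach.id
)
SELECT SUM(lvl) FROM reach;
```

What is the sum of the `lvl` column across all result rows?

27

Base: id=5 (cache) at lvl 0.
Iteration 1: rows with parent_dir in {5} -> log (id 7, lvl 1), home (id 12, lvl 1).
Iteration 2: rows with parent_dir in {7,12} -> music (id 8, lvl 2), usr (id 13, lvl 2).
Iteration 3: rows with parent_dir in {8,13} -> lib (id 9, lvl 3), mail (id 10, lvl 3), build (id 14, lvl 3).
Iteration 4: rows with parent_dir in {9,10,14} -> bob (id 11, lvl 4), alice (id 15, lvl 4), data (id 16, lvl 4).
Iteration 5: no rows with parent_dir in {11,15,16}; recursion stops.
SUM(lvl) = 0 + 1 + 1 + 2 + 2 + 3 + 3 + 3 + 4 + 4 + 4 = 27.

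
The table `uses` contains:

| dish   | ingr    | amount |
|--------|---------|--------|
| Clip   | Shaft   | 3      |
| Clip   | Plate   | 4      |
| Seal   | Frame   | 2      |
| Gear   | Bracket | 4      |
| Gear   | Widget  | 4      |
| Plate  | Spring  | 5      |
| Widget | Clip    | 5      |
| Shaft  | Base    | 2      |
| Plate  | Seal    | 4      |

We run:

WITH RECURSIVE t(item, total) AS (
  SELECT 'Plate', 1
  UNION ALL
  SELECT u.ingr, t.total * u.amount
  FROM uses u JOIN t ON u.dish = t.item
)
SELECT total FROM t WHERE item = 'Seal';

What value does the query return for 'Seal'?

Base: (Plate, total=1).
Iteration 1: components of {Plate} -> Seal = 1*4 = 4, Spring = 1*5 = 5.
Iteration 2: components of {Seal,Spring} -> Frame = 4*2 = 8.
Iteration 3: no further components; recursion stops.

4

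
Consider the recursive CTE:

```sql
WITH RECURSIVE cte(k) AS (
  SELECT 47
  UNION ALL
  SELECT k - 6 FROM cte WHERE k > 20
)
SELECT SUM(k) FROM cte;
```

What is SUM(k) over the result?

192

Base: k=47.
Iteration 1: 47 > 20 holds -> k = 47 - 6 = 41.
Iteration 2: 41 > 20 holds -> k = 41 - 6 = 35.
Iteration 3: 35 > 20 holds -> k = 35 - 6 = 29.
Iteration 4: 29 > 20 holds -> k = 29 - 6 = 23.
Iteration 5: 23 > 20 holds -> k = 23 - 6 = 17.
Iteration 6: 17 > 20 fails; recursion stops.
SUM(k) = 47 + 41 + 35 + 29 + 23 + 17 = 192.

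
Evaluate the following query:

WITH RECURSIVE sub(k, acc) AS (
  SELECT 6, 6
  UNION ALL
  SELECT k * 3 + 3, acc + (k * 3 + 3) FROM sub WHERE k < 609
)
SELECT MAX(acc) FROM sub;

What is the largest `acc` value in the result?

Base: k=6, acc=6.
Iteration 1: 6 < 609 holds -> k = 6 * 3 + 3 = 21, acc = 6 + 21 = 27.
Iteration 2: 21 < 609 holds -> k = 21 * 3 + 3 = 66, acc = 27 + 66 = 93.
Iteration 3: 66 < 609 holds -> k = 66 * 3 + 3 = 201, acc = 93 + 201 = 294.
Iteration 4: 201 < 609 holds -> k = 201 * 3 + 3 = 606, acc = 294 + 606 = 900.
Iteration 5: 606 < 609 holds -> k = 606 * 3 + 3 = 1821, acc = 900 + 1821 = 2721.
Iteration 6: 1821 < 609 fails; recursion stops.
acc values: 6, 27, 93, 294, 900, 2721; the maximum is 2721.

2721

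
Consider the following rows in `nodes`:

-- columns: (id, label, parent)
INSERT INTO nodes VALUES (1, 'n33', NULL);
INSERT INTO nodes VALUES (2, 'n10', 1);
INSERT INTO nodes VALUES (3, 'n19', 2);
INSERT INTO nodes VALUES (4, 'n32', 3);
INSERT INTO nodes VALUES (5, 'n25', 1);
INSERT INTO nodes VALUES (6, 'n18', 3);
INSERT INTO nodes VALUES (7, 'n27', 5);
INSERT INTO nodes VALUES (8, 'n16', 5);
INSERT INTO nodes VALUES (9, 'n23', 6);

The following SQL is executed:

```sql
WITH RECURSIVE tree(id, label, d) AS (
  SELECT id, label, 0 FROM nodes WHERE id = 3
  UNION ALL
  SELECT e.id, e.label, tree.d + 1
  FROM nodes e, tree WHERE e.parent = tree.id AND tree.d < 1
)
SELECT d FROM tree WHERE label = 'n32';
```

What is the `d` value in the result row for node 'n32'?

1

Base: id=3 (n19) at d 0.
Iteration 1: rows with parent in {3} -> n32 (id 4, d 1), n18 (id 6, d 1).
Iteration 2: d < 1 fails for all current rows; recursion stops.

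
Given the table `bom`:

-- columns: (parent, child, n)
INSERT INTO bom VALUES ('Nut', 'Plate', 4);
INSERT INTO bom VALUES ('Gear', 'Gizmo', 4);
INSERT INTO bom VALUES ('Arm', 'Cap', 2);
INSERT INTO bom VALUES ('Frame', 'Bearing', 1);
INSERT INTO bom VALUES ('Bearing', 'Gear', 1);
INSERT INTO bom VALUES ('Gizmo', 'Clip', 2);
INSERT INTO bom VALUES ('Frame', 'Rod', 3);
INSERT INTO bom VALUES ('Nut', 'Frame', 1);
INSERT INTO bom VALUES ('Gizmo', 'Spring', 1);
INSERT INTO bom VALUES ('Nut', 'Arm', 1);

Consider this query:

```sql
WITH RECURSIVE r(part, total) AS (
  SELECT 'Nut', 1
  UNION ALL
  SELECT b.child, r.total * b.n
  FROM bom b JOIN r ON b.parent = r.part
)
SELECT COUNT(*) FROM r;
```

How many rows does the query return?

11

Base: (Nut, total=1).
Iteration 1: components of {Nut} -> Arm = 1*1 = 1, Frame = 1*1 = 1, Plate = 1*4 = 4.
Iteration 2: components of {Arm,Frame,Plate} -> Bearing = 1*1 = 1, Cap = 1*2 = 2, Rod = 1*3 = 3.
Iteration 3: components of {Bearing,Cap,Rod} -> Gear = 1*1 = 1.
Iteration 4: components of {Gear} -> Gizmo = 1*4 = 4.
Iteration 5: components of {Gizmo} -> Clip = 4*2 = 8, Spring = 4*1 = 4.
Iteration 6: no further components; recursion stops.
Total rows emitted: 11.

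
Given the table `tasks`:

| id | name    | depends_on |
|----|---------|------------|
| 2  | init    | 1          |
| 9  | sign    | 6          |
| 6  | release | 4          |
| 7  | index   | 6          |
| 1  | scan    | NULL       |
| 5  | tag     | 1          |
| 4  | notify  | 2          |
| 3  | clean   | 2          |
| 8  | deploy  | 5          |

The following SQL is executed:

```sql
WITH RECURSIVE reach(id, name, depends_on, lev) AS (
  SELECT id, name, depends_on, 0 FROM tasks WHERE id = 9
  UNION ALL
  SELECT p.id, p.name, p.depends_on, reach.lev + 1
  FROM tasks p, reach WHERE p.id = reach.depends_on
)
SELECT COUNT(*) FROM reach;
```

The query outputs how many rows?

5

Base: id=9 (sign), depends_on=6, lev 0.
Iteration 1: join on id=6 -> release (id 6, depends_on=4, lev 1).
Iteration 2: join on id=4 -> notify (id 4, depends_on=2, lev 2).
Iteration 3: join on id=2 -> init (id 2, depends_on=1, lev 3).
Iteration 4: join on id=1 -> scan (id 1, depends_on=NULL, lev 4).
Iteration 5: depends_on is NULL; no match; recursion stops.
Total rows emitted: 5.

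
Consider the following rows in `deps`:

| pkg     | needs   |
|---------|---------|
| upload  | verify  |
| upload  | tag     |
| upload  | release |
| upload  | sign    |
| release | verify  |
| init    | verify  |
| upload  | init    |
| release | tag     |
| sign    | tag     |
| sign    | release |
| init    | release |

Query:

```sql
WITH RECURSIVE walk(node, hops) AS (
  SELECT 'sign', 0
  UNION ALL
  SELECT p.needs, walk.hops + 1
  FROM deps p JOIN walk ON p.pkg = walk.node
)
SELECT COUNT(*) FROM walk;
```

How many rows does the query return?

5

Base: (sign, hops=0).
Iteration 1: edges from {sign} -> (release, hops=1), (tag, hops=1).
Iteration 2: edges from {release,tag} -> (tag, hops=2), (verify, hops=2).
Iteration 3: no outgoing edges from {tag,verify}; recursion stops.
Total rows emitted: 5.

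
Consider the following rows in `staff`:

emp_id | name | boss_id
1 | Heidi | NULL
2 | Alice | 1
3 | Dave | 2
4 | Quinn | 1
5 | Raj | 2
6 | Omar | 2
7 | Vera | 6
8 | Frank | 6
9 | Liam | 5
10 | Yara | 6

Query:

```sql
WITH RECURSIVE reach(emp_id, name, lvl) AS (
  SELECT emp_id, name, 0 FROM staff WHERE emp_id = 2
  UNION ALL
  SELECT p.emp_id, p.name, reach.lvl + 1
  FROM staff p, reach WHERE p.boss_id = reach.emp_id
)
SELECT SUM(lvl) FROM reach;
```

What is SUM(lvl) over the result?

11

Base: emp_id=2 (Alice) at lvl 0.
Iteration 1: rows with boss_id in {2} -> Dave (id 3, lvl 1), Raj (id 5, lvl 1), Omar (id 6, lvl 1).
Iteration 2: rows with boss_id in {3,5,6} -> Vera (id 7, lvl 2), Frank (id 8, lvl 2), Liam (id 9, lvl 2), Yara (id 10, lvl 2).
Iteration 3: no rows with boss_id in {7,8,9,10}; recursion stops.
SUM(lvl) = 0 + 1 + 1 + 1 + 2 + 2 + 2 + 2 = 11.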